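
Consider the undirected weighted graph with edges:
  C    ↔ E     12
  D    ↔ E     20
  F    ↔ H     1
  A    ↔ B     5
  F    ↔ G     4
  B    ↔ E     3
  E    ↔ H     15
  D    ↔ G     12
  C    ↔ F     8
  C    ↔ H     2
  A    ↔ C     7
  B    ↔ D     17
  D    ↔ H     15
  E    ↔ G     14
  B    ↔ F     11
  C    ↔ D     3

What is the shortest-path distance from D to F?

6

A few of the D→F routes:
D→C→H→F: 3 + 2 + 1 = 6
D→C→F: 3 + 8 = 11
D→H→F: 15 + 1 = 16
D→G→F: 12 + 4 = 16
Best route has total 6.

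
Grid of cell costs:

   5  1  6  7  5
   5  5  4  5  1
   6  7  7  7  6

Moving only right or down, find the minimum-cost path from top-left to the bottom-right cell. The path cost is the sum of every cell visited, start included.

27

Path [0,0]→[0,1]→[1,1]→[1,2]→[1,3]→[1,4]→[2,4]: 5 + 1 + 5 + 4 + 5 + 1 + 6 = 27.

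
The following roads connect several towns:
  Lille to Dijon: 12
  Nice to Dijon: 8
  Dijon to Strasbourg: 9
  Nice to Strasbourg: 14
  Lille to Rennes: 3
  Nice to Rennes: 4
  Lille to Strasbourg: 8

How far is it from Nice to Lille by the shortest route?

7

Candidate routes:
Nice → Strasbourg → Dijon → Lille: 14 + 9 + 12 = 35
Nice → Rennes → Lille: 4 + 3 = 7
Nice → Dijon → Lille: 8 + 12 = 20
Nice → Strasbourg → Lille: 14 + 8 = 22
Nice → Dijon → Strasbourg → Lille: 8 + 9 + 8 = 25
Best route has total 7.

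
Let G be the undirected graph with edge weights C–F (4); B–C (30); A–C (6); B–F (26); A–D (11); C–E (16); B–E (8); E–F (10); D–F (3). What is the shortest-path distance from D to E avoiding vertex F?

Routes from D to E avoiding F:
D -> A -> C -> B -> E: 11 + 6 + 30 + 8 = 55
D -> A -> C -> E: 11 + 6 + 16 = 33
The minimum is 33.

33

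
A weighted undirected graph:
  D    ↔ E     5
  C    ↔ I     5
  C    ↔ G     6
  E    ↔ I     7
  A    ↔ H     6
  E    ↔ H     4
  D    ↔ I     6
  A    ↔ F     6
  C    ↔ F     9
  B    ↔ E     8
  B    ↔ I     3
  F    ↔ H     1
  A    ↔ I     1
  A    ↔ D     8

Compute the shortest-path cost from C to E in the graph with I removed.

14

Comparing a few candidate routes:
C→F→A→D→E: 9 + 6 + 8 + 5 = 28
C→F→H→E: 9 + 1 + 4 = 14
C→F→A→H→E: 9 + 6 + 6 + 4 = 25
Shortest: 14.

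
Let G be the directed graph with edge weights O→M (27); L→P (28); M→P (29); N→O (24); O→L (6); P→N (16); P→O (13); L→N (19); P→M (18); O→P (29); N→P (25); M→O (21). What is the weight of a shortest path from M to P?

29

Routes from M to P:
M → O → L → N → P: 21 + 6 + 19 + 25 = 71
M → O → P: 21 + 29 = 50
M → P: 29
M → O → L → P: 21 + 6 + 28 = 55
The minimum is 29.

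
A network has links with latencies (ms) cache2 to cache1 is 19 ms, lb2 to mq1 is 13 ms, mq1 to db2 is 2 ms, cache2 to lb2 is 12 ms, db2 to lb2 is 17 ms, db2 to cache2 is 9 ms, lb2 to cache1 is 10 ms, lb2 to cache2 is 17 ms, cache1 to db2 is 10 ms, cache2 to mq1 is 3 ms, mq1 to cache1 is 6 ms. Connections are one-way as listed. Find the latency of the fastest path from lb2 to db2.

A few of the lb2→db2 routes:
lb2→mq1→db2: 13 + 2 = 15
lb2→cache2→mq1→db2: 17 + 3 + 2 = 22
lb2→cache1→db2: 10 + 10 = 20
Shortest: 15 ms.

15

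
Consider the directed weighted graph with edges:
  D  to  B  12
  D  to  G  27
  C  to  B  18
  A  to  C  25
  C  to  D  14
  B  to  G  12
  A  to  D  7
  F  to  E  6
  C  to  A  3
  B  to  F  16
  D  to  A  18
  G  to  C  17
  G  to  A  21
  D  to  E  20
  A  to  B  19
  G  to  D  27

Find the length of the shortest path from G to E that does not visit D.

Paths from G to E avoiding D:
G → C → A → B → F → E: 17 + 3 + 19 + 16 + 6 = 61
G → A → B → F → E: 21 + 19 + 16 + 6 = 62
G → C → B → F → E: 17 + 18 + 16 + 6 = 57
G → A → C → B → F → E: 21 + 25 + 18 + 16 + 6 = 86
Best route has total 57.

57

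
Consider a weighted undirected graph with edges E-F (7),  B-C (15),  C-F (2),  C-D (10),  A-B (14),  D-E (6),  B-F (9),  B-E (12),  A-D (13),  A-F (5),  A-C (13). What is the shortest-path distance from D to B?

18

Checking several routes:
D-C-F-B: 10 + 2 + 9 = 21
D-C-B: 10 + 15 = 25
D-E-F-B: 6 + 7 + 9 = 22
D-E-B: 6 + 12 = 18
Shortest: 18.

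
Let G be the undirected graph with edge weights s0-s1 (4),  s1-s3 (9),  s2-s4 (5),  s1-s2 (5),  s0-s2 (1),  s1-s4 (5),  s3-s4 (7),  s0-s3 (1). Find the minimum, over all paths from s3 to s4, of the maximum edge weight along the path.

A few of the s3→s4 routes:
s3 → s1 → s4: max(9, 5) = 9
s3 → s0 → s2 → s1 → s4: max(1, 1, 5, 5) = 5
s3 → s0 → s2 → s4: max(1, 1, 5) = 5
s3 → s0 → s1 → s2 → s4: max(1, 4, 5, 5) = 5
s3 → s4: max(7) = 7
s3 → s0 → s1 → s4: max(1, 4, 5) = 5
Smallest bottleneck: 5.

5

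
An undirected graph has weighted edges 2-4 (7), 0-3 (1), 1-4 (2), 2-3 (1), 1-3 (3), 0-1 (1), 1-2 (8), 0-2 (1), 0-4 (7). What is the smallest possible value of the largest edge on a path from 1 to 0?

Comparing a few candidate routes:
1 -> 3 -> 2 -> 0: max(3, 1, 1) = 3
1 -> 4 -> 0: max(2, 7) = 7
1 -> 3 -> 0: max(3, 1) = 3
1 -> 0: max(1) = 1
Smallest bottleneck: 1.

1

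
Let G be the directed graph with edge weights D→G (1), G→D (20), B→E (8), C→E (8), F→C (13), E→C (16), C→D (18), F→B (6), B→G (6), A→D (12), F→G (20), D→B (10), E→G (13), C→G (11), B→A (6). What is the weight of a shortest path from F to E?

14

Comparing a few candidate routes:
F→G→D→B→E: 20 + 20 + 10 + 8 = 58
F→C→E: 13 + 8 = 21
F→B→E: 6 + 8 = 14
F→C→D→B→E: 13 + 18 + 10 + 8 = 49
The minimum is 14.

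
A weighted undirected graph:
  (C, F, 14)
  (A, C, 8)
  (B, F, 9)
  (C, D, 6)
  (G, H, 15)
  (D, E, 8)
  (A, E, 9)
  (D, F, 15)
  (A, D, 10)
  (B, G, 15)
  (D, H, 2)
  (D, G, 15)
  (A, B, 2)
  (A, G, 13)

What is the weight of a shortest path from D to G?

Comparing a few candidate routes:
D-A-B-G: 10 + 2 + 15 = 27
D-G: 15
D-A-G: 10 + 13 = 23
D-C-A-G: 6 + 8 + 13 = 27
D-H-G: 2 + 15 = 17
D-E-A-G: 8 + 9 + 13 = 30
The minimum is 15.

15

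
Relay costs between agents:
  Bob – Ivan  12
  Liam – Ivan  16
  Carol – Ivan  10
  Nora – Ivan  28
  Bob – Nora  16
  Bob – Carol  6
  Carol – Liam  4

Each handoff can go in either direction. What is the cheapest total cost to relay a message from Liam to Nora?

Comparing a few candidate routes:
Liam→Carol→Ivan→Bob→Nora: 4 + 10 + 12 + 16 = 42
Liam→Carol→Ivan→Nora: 4 + 10 + 28 = 42
Liam→Carol→Bob→Nora: 4 + 6 + 16 = 26
Best route has total 26.

26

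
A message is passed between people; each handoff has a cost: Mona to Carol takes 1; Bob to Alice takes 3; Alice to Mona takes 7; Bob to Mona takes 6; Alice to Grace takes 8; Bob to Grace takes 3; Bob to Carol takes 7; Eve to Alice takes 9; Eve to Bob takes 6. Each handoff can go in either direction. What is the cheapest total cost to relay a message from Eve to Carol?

13

Comparing a few candidate routes:
Eve -> Bob -> Carol: 6 + 7 = 13
Eve -> Alice -> Mona -> Carol: 9 + 7 + 1 = 17
Eve -> Bob -> Alice -> Mona -> Carol: 6 + 3 + 7 + 1 = 17
Eve -> Bob -> Mona -> Carol: 6 + 6 + 1 = 13
Shortest: 13.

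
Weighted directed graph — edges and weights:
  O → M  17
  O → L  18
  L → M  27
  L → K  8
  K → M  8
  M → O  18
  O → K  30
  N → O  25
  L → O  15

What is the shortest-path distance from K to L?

Candidate routes:
K - M - O - L: 8 + 18 + 18 = 44
The minimum is 44.

44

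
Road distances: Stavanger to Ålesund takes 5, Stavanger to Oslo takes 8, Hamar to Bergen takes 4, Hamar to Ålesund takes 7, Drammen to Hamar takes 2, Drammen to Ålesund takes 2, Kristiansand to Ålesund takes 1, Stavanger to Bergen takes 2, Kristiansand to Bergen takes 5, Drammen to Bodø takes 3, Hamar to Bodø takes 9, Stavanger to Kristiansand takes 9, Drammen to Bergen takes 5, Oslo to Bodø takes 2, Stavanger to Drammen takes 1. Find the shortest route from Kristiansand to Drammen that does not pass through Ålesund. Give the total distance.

8

A few of the Kristiansand→Drammen routes:
Kristiansand → Bergen → Drammen: 5 + 5 = 10
Kristiansand → Bergen → Stavanger → Drammen: 5 + 2 + 1 = 8
Kristiansand → Stavanger → Drammen: 9 + 1 = 10
Best route has total 8.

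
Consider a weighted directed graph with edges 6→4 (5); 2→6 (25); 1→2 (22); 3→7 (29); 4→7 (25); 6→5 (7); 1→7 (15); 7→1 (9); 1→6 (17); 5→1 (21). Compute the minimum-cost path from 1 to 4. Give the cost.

Routes from 1 to 4:
1 → 6 → 4: 17 + 5 = 22
1 → 2 → 6 → 4: 22 + 25 + 5 = 52
Shortest: 22.

22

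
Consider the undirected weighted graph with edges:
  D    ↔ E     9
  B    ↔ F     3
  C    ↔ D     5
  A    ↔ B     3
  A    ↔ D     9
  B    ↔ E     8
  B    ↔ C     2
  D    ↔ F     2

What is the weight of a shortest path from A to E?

11

Comparing a few candidate routes:
A - B - F - D - E: 3 + 3 + 2 + 9 = 17
A - B - E: 3 + 8 = 11
A - D - E: 9 + 9 = 18
Shortest: 11.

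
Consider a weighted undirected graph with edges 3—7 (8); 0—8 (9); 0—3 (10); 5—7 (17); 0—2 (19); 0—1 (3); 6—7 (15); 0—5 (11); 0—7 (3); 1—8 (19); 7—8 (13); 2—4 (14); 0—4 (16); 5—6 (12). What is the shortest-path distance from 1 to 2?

22

Checking several routes:
1-0-2: 3 + 19 = 22
1-8-0-2: 19 + 9 + 19 = 47
1-0-4-2: 3 + 16 + 14 = 33
Shortest: 22.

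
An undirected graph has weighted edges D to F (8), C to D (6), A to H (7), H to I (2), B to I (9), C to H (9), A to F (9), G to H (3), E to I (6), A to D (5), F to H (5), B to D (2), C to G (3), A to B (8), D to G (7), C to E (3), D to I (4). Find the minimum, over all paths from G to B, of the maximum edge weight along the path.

Some routes from G to B:
G - H - I - D - B: max(3, 2, 4, 2) = 4
G - C - D - B: max(3, 6, 2) = 6
G - C - E - I - H - A - D - B: max(3, 3, 6, 2, 7, 5, 2) = 7
G - H - I - E - C - D - B: max(3, 2, 6, 3, 6, 2) = 6
G - H - A - D - B: max(3, 7, 5, 2) = 7
G - C - E - I - D - B: max(3, 3, 6, 4, 2) = 6
The minimum achievable maximum is 4.

4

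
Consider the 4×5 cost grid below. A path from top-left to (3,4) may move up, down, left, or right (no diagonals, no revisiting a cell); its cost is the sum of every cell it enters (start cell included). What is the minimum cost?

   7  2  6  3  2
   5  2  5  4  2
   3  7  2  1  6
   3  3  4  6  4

29

Best path: (0,0) → (0,1) → (1,1) → (1,2) → (2,2) → (2,3) → (2,4) → (3,4)
Cost: 7 + 2 + 2 + 5 + 2 + 1 + 6 + 4 = 29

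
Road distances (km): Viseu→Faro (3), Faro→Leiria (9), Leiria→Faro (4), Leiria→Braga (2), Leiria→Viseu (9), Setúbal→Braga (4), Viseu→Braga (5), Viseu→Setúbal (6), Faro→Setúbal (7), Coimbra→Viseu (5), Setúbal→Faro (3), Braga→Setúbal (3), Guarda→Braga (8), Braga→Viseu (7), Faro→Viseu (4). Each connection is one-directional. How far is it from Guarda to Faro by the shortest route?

14

Candidate routes:
Guarda -> Braga -> Setúbal -> Faro: 8 + 3 + 3 = 14
Guarda -> Braga -> Viseu -> Setúbal -> Faro: 8 + 7 + 6 + 3 = 24
Guarda -> Braga -> Viseu -> Faro: 8 + 7 + 3 = 18
Shortest: 14 km.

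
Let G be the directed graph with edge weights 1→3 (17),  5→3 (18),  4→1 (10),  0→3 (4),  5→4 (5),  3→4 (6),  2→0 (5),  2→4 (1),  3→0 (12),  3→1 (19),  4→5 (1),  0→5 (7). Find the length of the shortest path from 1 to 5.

Candidate routes:
1 → 3 → 4 → 5: 17 + 6 + 1 = 24
1 → 3 → 0 → 5: 17 + 12 + 7 = 36
Shortest: 24.

24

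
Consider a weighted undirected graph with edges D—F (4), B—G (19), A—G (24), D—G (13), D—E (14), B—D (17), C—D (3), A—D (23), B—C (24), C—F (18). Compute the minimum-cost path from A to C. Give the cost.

26

Some routes from A to C:
A → G → D → F → C: 24 + 13 + 4 + 18 = 59
A → D → F → C: 23 + 4 + 18 = 45
A → D → C: 23 + 3 = 26
A → G → D → C: 24 + 13 + 3 = 40
Best route has total 26.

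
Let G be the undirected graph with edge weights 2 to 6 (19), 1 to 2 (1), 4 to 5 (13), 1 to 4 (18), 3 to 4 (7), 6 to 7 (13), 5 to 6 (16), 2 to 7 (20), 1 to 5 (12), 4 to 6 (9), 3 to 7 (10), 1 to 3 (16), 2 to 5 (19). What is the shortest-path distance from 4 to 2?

19

Comparing a few candidate routes:
4 -> 1 -> 2: 18 + 1 = 19
4 -> 5 -> 2: 13 + 19 = 32
4 -> 5 -> 1 -> 2: 13 + 12 + 1 = 26
4 -> 3 -> 1 -> 2: 7 + 16 + 1 = 24
4 -> 6 -> 2: 9 + 19 = 28
Shortest: 19.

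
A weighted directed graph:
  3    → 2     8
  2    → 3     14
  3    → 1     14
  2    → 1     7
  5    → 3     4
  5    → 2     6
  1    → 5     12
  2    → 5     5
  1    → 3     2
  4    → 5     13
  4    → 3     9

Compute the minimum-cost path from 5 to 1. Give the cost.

A few of the 5→1 routes:
5 → 3 → 1: 4 + 14 = 18
5 → 2 → 1: 6 + 7 = 13
5 → 3 → 2 → 1: 4 + 8 + 7 = 19
The minimum is 13.

13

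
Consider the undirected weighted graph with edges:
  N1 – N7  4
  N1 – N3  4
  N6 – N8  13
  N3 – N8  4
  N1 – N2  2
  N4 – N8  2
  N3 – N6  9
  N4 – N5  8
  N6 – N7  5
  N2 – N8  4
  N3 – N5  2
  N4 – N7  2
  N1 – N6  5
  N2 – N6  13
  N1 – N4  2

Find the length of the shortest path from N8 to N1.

4

Comparing a few candidate routes:
N8 -> N2 -> N1: 4 + 2 = 6
N8 -> N4 -> N1: 2 + 2 = 4
N8 -> N3 -> N1: 4 + 4 = 8
The minimum is 4.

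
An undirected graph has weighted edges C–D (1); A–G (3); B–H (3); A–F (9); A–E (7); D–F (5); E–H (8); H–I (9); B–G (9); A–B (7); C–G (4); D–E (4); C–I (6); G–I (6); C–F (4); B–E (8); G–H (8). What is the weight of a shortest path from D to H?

12

A few of the D→H routes:
D -> E -> H: 4 + 8 = 12
D -> C -> G -> B -> H: 1 + 4 + 9 + 3 = 17
D -> C -> G -> A -> B -> H: 1 + 4 + 3 + 7 + 3 = 18
D -> C -> I -> H: 1 + 6 + 9 = 16
D -> E -> B -> H: 4 + 8 + 3 = 15
D -> C -> G -> H: 1 + 4 + 8 = 13
The minimum is 12.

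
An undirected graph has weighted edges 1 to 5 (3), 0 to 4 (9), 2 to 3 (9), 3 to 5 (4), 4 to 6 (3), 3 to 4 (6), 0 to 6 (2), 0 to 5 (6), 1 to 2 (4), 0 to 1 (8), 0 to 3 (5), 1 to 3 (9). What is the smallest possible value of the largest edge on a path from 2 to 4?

Comparing a few candidate routes:
2→1→5→0→3→4: max(4, 3, 6, 5, 6) = 6
2→1→5→0→6→4: max(4, 3, 6, 2, 3) = 6
2→1→5→3→4: max(4, 3, 4, 6) = 6
2→1→5→3→0→6→4: max(4, 3, 4, 5, 2, 3) = 5
Best route has worst link 5.

5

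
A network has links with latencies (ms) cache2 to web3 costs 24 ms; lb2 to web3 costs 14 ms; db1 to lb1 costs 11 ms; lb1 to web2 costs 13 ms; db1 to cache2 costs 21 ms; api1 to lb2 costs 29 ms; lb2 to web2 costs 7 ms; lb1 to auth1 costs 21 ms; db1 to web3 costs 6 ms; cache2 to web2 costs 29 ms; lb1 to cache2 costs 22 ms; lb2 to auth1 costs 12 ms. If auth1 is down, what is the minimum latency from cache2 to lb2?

36

Checking several routes:
cache2-lb1-web2-lb2: 22 + 13 + 7 = 42
cache2-web2-lb2: 29 + 7 = 36
cache2-lb1-db1-web3-lb2: 22 + 11 + 6 + 14 = 53
cache2-web3-lb2: 24 + 14 = 38
cache2-db1-web3-lb2: 21 + 6 + 14 = 41
cache2-db1-lb1-web2-lb2: 21 + 11 + 13 + 7 = 52
Shortest: 36 ms.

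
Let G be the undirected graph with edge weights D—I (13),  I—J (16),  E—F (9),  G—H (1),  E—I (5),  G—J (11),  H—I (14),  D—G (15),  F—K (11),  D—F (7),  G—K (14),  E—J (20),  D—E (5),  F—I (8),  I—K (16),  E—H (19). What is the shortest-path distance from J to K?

A few of the J→K routes:
J → G → K: 11 + 14 = 25
J → I → K: 16 + 16 = 32
J → I → F → K: 16 + 8 + 11 = 35
Shortest: 25.

25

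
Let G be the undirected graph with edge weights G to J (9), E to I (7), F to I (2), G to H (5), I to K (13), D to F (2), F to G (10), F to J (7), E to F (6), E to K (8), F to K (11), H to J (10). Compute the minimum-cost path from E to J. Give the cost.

13

Checking several routes:
E-K-I-F-J: 8 + 13 + 2 + 7 = 30
E-I-F-G-J: 7 + 2 + 10 + 9 = 28
E-I-F-J: 7 + 2 + 7 = 16
E-F-G-J: 6 + 10 + 9 = 25
E-F-J: 6 + 7 = 13
E-K-F-J: 8 + 11 + 7 = 26
The minimum is 13.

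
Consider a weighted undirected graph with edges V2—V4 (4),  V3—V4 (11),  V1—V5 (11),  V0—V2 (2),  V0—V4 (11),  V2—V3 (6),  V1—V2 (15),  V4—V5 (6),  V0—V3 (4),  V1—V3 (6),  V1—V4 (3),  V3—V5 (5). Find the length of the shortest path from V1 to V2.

Some routes from V1 to V2:
V1 -> V4 -> V2: 3 + 4 = 7
V1 -> V3 -> V2: 6 + 6 = 12
V1 -> V2: 15
V1 -> V3 -> V0 -> V2: 6 + 4 + 2 = 12
V1 -> V4 -> V0 -> V2: 3 + 11 + 2 = 16
Best route has total 7.

7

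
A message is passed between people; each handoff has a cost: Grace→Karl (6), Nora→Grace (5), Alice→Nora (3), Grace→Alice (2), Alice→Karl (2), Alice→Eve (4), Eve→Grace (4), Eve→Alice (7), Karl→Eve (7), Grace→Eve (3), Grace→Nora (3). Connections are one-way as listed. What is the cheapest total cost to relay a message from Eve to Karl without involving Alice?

10

Routes from Eve to Karl avoiding Alice:
Eve→Grace→Karl: 4 + 6 = 10
Best route has total 10.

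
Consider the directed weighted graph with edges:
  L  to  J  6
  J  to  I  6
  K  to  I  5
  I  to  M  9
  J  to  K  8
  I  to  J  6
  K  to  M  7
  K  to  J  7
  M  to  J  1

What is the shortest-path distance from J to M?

Candidate routes:
J → K → M: 8 + 7 = 15
J → K → I → M: 8 + 5 + 9 = 22
J → I → M: 6 + 9 = 15
Shortest: 15.

15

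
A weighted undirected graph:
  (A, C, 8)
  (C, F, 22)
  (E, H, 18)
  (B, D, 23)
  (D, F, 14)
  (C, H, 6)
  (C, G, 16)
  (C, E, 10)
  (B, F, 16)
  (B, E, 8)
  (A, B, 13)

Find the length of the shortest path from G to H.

Comparing a few candidate routes:
G → C → A → B → E → H: 16 + 8 + 13 + 8 + 18 = 63
G → C → H: 16 + 6 = 22
G → C → E → H: 16 + 10 + 18 = 44
Best route has total 22.

22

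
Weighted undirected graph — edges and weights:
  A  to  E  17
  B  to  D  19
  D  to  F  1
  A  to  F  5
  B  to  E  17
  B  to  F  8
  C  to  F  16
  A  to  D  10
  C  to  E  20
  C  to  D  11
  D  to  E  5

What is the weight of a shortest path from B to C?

20

Comparing a few candidate routes:
B → F → D → C: 8 + 1 + 11 = 20
B → F → C: 8 + 16 = 24
B → D → C: 19 + 11 = 30
Shortest: 20.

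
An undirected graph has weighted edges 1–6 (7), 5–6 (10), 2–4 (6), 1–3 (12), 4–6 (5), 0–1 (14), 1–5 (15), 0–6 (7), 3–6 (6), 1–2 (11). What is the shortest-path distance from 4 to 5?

15

A few of the 4→5 routes:
4 → 6 → 1 → 5: 5 + 7 + 15 = 27
4 → 6 → 5: 5 + 10 = 15
4 → 2 → 1 → 5: 6 + 11 + 15 = 32
The minimum is 15.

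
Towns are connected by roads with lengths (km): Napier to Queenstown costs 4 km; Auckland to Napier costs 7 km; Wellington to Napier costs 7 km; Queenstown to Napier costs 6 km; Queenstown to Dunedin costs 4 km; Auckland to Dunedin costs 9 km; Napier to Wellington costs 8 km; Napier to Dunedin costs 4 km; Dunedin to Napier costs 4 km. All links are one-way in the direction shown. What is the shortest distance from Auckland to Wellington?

15

Candidate routes:
Auckland → Napier → Wellington: 7 + 8 = 15
Auckland → Dunedin → Napier → Wellington: 9 + 4 + 8 = 21
Shortest: 15 km.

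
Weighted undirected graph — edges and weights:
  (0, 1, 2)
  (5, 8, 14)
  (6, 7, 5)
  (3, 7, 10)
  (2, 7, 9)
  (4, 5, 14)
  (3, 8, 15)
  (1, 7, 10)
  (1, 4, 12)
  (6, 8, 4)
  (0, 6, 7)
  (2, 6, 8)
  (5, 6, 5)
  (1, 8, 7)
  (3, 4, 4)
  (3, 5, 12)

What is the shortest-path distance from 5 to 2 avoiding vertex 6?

31

Some routes from 5 to 2 avoiding 6:
5 - 4 - 1 - 7 - 2: 14 + 12 + 10 + 9 = 45
5 - 3 - 7 - 2: 12 + 10 + 9 = 31
5 - 3 - 4 - 1 - 7 - 2: 12 + 4 + 12 + 10 + 9 = 47
5 - 8 - 1 - 7 - 2: 14 + 7 + 10 + 9 = 40
5 - 4 - 3 - 7 - 2: 14 + 4 + 10 + 9 = 37
The minimum is 31.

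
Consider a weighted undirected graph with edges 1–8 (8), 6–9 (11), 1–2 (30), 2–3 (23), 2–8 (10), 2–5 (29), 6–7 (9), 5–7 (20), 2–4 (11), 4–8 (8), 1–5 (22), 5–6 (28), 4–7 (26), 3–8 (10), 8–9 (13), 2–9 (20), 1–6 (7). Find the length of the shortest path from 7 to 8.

Some routes from 7 to 8:
7 → 6 → 9 → 8: 9 + 11 + 13 = 33
7 → 4 → 8: 26 + 8 = 34
7 → 6 → 1 → 8: 9 + 7 + 8 = 24
Shortest: 24.

24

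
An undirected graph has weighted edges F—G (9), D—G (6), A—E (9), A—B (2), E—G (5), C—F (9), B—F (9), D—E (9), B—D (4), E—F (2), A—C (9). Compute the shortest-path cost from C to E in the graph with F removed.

Routes from C to E avoiding F:
C→A→E: 9 + 9 = 18
C→A→B→D→G→E: 9 + 2 + 4 + 6 + 5 = 26
C→A→B→D→E: 9 + 2 + 4 + 9 = 24
The minimum is 18.

18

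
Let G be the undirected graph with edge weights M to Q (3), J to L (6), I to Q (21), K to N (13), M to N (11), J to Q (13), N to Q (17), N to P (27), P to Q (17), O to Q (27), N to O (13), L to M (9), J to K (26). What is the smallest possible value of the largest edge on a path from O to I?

21

Checking several routes:
O → N → M → L → J → Q → I: max(13, 11, 9, 6, 13, 21) = 21
O → N → M → Q → I: max(13, 11, 3, 21) = 21
O → N → Q → I: max(13, 17, 21) = 21
O → N → K → J → L → M → Q → I: max(13, 13, 26, 6, 9, 3, 21) = 26
O → N → K → J → Q → I: max(13, 13, 26, 13, 21) = 26
Best route has worst link 21.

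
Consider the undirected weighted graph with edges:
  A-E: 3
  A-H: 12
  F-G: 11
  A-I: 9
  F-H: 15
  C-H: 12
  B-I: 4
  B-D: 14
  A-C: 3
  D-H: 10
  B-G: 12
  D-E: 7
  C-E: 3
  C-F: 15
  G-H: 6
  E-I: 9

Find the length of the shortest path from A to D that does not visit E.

Some routes from A to D avoiding E:
A - I - B - D: 9 + 4 + 14 = 27
A - H - D: 12 + 10 = 22
A - C - H - D: 3 + 12 + 10 = 25
A - I - B - G - H - D: 9 + 4 + 12 + 6 + 10 = 41
Best route has total 22.

22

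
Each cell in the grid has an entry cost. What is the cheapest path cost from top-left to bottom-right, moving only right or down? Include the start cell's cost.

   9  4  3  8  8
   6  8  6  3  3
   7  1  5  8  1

29

Take (0,0)→(0,1)→(0,2)→(1,2)→(1,3)→(1,4)→(2,4) for a total of 9 + 4 + 3 + 6 + 3 + 3 + 1 = 29.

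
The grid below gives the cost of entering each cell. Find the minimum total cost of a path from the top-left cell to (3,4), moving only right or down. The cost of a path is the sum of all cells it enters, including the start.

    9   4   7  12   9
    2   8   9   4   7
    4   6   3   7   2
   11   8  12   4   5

38

Best path: [0,0]→[1,0]→[2,0]→[2,1]→[2,2]→[2,3]→[2,4]→[3,4]
Cost: 9 + 2 + 4 + 6 + 3 + 7 + 2 + 5 = 38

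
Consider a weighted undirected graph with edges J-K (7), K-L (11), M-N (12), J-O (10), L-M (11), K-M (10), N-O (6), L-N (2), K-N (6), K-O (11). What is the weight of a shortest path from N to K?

6

A few of the N→K routes:
N→L→K: 2 + 11 = 13
N→O→K: 6 + 11 = 17
N→K: 6
Best route has total 6.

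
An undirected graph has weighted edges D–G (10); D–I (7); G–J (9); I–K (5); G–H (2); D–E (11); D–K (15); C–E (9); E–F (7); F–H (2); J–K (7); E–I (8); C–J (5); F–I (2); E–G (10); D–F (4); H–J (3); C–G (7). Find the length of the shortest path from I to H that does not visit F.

15

A few of the I→H routes:
I -> K -> J -> H: 5 + 7 + 3 = 15
I -> D -> G -> H: 7 + 10 + 2 = 19
I -> E -> G -> H: 8 + 10 + 2 = 20
Shortest: 15.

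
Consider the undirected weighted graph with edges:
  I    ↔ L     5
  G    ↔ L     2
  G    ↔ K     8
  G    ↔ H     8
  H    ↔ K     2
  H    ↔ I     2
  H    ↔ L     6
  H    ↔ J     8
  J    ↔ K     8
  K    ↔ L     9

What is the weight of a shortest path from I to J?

10

A few of the I→J routes:
I→H→J: 2 + 8 = 10
I→L→H→K→J: 5 + 6 + 2 + 8 = 21
I→L→K→J: 5 + 9 + 8 = 22
I→L→H→J: 5 + 6 + 8 = 19
I→H→K→J: 2 + 2 + 8 = 12
The minimum is 10.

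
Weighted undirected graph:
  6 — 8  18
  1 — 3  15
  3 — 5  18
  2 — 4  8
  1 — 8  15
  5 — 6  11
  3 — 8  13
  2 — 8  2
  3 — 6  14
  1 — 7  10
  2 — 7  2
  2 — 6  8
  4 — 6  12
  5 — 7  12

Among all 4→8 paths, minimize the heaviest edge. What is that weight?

A few of the 4→8 routes:
4 → 2 → 6 → 3 → 8: max(8, 8, 14, 13) = 14
4 → 2 → 8: max(8, 2) = 8
4 → 6 → 2 → 8: max(12, 8, 2) = 12
4 → 6 → 5 → 7 → 2 → 8: max(12, 11, 12, 2, 2) = 12
The minimum achievable maximum is 8.

8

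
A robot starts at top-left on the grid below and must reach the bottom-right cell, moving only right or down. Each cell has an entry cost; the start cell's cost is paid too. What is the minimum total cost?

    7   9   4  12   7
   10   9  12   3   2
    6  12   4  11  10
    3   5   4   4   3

42

One optimal route is r0c0 -> r1c0 -> r2c0 -> r3c0 -> r3c1 -> r3c2 -> r3c3 -> r3c4.
Its cost is 7 + 10 + 6 + 3 + 5 + 4 + 4 + 3 = 42.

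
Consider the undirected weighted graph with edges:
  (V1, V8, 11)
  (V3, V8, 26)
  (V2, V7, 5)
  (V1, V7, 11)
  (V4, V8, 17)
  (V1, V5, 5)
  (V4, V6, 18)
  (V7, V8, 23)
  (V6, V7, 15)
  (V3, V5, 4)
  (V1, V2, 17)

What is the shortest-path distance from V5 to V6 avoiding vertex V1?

Routes from V5 to V6 avoiding V1:
V5-V3-V8-V7-V6: 4 + 26 + 23 + 15 = 68
V5-V3-V8-V4-V6: 4 + 26 + 17 + 18 = 65
The minimum is 65.

65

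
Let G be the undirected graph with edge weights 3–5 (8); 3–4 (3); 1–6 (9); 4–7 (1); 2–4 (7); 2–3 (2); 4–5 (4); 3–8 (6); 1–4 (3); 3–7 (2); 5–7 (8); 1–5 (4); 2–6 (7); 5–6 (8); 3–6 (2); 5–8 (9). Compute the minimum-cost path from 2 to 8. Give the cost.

Checking several routes:
2-4-7-3-8: 7 + 1 + 2 + 6 = 16
2-4-3-8: 7 + 3 + 6 = 16
2-6-3-8: 7 + 2 + 6 = 15
2-3-8: 2 + 6 = 8
Shortest: 8.

8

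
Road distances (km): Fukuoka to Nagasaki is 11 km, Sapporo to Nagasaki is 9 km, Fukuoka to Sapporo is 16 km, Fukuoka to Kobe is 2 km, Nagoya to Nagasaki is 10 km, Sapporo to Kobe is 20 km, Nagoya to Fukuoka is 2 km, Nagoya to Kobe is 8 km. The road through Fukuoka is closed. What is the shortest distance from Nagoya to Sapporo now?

Candidate routes:
Nagoya-Kobe-Sapporo: 8 + 20 = 28
Nagoya-Nagasaki-Sapporo: 10 + 9 = 19
The minimum is 19 km.

19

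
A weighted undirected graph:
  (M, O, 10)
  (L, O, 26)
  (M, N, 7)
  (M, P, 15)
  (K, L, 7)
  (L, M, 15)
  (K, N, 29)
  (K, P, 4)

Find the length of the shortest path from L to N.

22

Some routes from L to N:
L→M→N: 15 + 7 = 22
L→K→P→M→N: 7 + 4 + 15 + 7 = 33
L→O→M→N: 26 + 10 + 7 = 43
L→K→N: 7 + 29 = 36
The minimum is 22.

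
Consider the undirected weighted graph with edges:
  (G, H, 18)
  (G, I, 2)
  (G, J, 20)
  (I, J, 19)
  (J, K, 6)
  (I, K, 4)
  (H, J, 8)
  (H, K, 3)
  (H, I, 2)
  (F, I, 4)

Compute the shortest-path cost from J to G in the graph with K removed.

Comparing a few candidate routes:
J - H - I - G: 8 + 2 + 2 = 12
J - G: 20
J - I - G: 19 + 2 = 21
The minimum is 12.

12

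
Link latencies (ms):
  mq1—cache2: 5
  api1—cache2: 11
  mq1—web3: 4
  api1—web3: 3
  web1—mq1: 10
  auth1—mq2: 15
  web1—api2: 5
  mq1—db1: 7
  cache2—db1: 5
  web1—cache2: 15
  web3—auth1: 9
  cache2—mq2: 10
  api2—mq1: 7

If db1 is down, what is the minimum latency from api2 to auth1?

Checking several routes:
api2-web1-cache2-mq1-web3-auth1: 5 + 15 + 5 + 4 + 9 = 38
api2-mq1-cache2-api1-web3-auth1: 7 + 5 + 11 + 3 + 9 = 35
api2-web1-mq1-web3-auth1: 5 + 10 + 4 + 9 = 28
api2-mq1-cache2-mq2-auth1: 7 + 5 + 10 + 15 = 37
api2-mq1-web3-auth1: 7 + 4 + 9 = 20
Best route has total 20 ms.

20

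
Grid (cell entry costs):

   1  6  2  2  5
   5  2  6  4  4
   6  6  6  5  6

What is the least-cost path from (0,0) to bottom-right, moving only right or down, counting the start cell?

25

Best path: (0,0) -> (0,1) -> (0,2) -> (0,3) -> (1,3) -> (1,4) -> (2,4)
Cost: 1 + 6 + 2 + 2 + 4 + 4 + 6 = 25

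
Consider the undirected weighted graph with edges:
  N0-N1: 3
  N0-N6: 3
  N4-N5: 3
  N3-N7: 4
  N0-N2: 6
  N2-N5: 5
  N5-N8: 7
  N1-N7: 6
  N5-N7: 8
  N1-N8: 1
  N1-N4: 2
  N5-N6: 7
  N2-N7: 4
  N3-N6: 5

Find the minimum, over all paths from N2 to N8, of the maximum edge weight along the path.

A few of the N2→N8 routes:
N2→N7→N1→N4→N5→N8: max(4, 6, 2, 3, 7) = 7
N2→N5→N4→N1→N8: max(5, 3, 2, 1) = 5
N2→N0→N1→N8: max(6, 3, 1) = 6
N2→N0→N6→N3→N7→N1→N8: max(6, 3, 5, 4, 6, 1) = 6
N2→N7→N1→N8: max(4, 6, 1) = 6
N2→N7→N3→N6→N0→N1→N8: max(4, 4, 5, 3, 3, 1) = 5
Smallest bottleneck: 5.

5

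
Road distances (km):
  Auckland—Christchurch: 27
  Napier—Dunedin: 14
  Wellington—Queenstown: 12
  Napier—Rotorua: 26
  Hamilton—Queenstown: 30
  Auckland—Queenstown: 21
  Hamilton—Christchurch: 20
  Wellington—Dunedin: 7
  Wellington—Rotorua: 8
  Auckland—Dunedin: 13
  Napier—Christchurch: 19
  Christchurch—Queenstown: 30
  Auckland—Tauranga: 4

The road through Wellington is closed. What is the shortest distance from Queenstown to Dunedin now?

34

Checking several routes:
Queenstown → Christchurch → Auckland → Dunedin: 30 + 27 + 13 = 70
Queenstown → Christchurch → Napier → Dunedin: 30 + 19 + 14 = 63
Queenstown → Auckland → Dunedin: 21 + 13 = 34
Queenstown → Auckland → Christchurch → Napier → Dunedin: 21 + 27 + 19 + 14 = 81
The minimum is 34 km.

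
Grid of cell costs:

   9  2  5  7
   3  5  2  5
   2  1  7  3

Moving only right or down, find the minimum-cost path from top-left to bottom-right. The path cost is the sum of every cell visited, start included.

Take (0,0) (1,0) (2,0) (2,1) (2,2) (2,3) for a total of 9 + 3 + 2 + 1 + 7 + 3 = 25.

25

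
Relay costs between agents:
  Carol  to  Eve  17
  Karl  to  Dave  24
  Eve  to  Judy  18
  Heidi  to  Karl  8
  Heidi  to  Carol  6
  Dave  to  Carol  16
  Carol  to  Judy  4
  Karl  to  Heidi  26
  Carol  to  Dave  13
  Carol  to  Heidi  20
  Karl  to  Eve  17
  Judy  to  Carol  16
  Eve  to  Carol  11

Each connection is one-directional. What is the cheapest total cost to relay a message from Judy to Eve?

33

Paths from Judy to Eve:
Judy→Carol→Heidi→Karl→Eve: 16 + 20 + 8 + 17 = 61
Judy→Carol→Eve: 16 + 17 = 33
Best route has total 33.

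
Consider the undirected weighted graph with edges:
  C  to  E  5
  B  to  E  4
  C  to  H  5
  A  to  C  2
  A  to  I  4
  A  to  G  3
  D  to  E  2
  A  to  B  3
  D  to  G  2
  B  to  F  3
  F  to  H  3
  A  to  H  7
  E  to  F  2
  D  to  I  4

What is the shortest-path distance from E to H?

5

Checking several routes:
E -> D -> G -> A -> C -> H: 2 + 2 + 3 + 2 + 5 = 14
E -> B -> F -> H: 4 + 3 + 3 = 10
E -> F -> H: 2 + 3 = 5
E -> C -> H: 5 + 5 = 10
Best route has total 5.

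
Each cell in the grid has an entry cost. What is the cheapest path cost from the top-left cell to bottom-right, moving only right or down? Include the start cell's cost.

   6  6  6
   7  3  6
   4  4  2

Cheapest: [0,0] → [0,1] → [1,1] → [2,1] → [2,2]
  6 + 6 + 3 + 4 + 2 = 21
For comparison, the top-then-right route costs 26.

21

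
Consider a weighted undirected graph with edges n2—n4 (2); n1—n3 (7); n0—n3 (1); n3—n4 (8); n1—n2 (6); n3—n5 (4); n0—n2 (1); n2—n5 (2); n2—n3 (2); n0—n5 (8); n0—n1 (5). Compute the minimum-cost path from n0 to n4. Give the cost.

Some routes from n0 to n4:
n0-n3-n2-n4: 1 + 2 + 2 = 5
n0-n3-n5-n2-n4: 1 + 4 + 2 + 2 = 9
n0-n2-n4: 1 + 2 = 3
Shortest: 3.

3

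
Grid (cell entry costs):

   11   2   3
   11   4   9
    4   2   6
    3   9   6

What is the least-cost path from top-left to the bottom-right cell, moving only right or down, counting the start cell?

Best path: (0,0) → (0,1) → (1,1) → (2,1) → (2,2) → (3,2)
Cost: 11 + 2 + 4 + 2 + 6 + 6 = 31
For comparison, the top-then-right route costs 37.

31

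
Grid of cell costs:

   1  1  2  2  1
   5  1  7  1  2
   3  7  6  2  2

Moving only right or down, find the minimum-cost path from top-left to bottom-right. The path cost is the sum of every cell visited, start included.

Take (0,0)→(0,1)→(0,2)→(0,3)→(0,4)→(1,4)→(2,4) for a total of 1 + 1 + 2 + 2 + 1 + 2 + 2 = 11.

11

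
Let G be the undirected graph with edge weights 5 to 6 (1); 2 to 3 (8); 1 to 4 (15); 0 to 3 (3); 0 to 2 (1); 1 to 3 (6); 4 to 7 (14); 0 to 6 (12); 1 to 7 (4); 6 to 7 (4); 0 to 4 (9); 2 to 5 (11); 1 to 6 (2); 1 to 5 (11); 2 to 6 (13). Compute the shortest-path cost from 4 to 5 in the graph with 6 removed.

21

Some routes from 4 to 5 avoiding 6:
4 → 0 → 2 → 5: 9 + 1 + 11 = 21
4 → 0 → 3 → 1 → 5: 9 + 3 + 6 + 11 = 29
4 → 1 → 5: 15 + 11 = 26
4 → 7 → 1 → 5: 14 + 4 + 11 = 29
Shortest: 21.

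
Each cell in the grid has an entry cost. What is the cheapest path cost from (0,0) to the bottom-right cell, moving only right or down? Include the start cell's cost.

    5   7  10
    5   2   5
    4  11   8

25

One optimal route is r0c0 r1c0 r1c1 r1c2 r2c2.
Its cost is 5 + 5 + 2 + 5 + 8 = 25.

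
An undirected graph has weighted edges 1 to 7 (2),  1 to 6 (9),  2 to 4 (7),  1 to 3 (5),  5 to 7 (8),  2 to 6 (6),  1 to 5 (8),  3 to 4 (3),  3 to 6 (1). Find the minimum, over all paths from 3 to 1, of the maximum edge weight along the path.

Routes from 3 to 1:
3-4-2-6-1: max(3, 7, 6, 9) = 9
3-1: max(5) = 5
3-6-1: max(1, 9) = 9
Smallest bottleneck: 5.

5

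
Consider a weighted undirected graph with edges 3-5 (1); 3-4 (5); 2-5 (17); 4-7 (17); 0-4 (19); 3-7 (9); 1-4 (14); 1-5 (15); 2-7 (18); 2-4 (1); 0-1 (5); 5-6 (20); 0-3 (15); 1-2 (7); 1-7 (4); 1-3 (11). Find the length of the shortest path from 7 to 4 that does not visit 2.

Checking several routes:
7 - 3 - 4: 9 + 5 = 14
7 - 1 - 4: 4 + 14 = 18
7 - 4: 17
Shortest: 14.

14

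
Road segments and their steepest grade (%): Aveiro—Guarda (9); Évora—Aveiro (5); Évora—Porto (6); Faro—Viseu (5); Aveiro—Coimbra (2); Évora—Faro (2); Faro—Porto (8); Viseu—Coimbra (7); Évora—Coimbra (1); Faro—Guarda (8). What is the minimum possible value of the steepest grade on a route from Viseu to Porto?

Checking several routes:
Viseu -> Coimbra -> Évora -> Faro -> Porto: max(7, 1, 2, 8) = 8
Viseu -> Coimbra -> Évora -> Porto: max(7, 1, 6) = 7
Viseu -> Coimbra -> Aveiro -> Évora -> Porto: max(7, 2, 5, 6) = 7
Viseu -> Faro -> Évora -> Porto: max(5, 2, 6) = 6
Viseu -> Coimbra -> Aveiro -> Évora -> Faro -> Porto: max(7, 2, 5, 2, 8) = 8
Viseu -> Faro -> Porto: max(5, 8) = 8
Best route has worst link 6%.

6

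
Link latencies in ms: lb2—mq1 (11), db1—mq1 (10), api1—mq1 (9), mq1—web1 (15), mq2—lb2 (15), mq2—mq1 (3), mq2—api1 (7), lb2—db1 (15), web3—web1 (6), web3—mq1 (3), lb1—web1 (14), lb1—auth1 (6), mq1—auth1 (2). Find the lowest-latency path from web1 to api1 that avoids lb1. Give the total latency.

Checking several routes:
web1-web3-mq1-lb2-mq2-api1: 6 + 3 + 11 + 15 + 7 = 42
web1-web3-mq1-api1: 6 + 3 + 9 = 18
web1-web3-mq1-mq2-api1: 6 + 3 + 3 + 7 = 19
web1-mq1-mq2-api1: 15 + 3 + 7 = 25
web1-mq1-lb2-mq2-api1: 15 + 11 + 15 + 7 = 48
web1-mq1-api1: 15 + 9 = 24
Best route has total 18 ms.

18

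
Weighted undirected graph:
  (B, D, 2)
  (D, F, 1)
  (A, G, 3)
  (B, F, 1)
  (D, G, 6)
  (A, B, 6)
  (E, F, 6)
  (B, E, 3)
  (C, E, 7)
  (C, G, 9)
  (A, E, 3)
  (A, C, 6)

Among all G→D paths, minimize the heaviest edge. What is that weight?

Comparing a few candidate routes:
G - A - B - D: max(3, 6, 2) = 6
G - A - E - B - D: max(3, 3, 3, 2) = 3
G - A - B - E - F - D: max(3, 6, 3, 6, 1) = 6
G - A - E - F - D: max(3, 3, 6, 1) = 6
G - A - E - B - F - D: max(3, 3, 3, 1, 1) = 3
G - A - E - F - B - D: max(3, 3, 6, 1, 2) = 6
Smallest bottleneck: 3.

3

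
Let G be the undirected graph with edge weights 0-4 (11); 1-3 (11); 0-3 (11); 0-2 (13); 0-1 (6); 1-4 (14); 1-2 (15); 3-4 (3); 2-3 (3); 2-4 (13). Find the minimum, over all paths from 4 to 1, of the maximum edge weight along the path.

11

A few of the 4→1 routes:
4-3-2-0-1: max(3, 3, 13, 6) = 13
4-3-1: max(3, 11) = 11
4-0-3-1: max(11, 11, 11) = 11
4-3-0-1: max(3, 11, 6) = 11
4-0-2-3-1: max(11, 13, 3, 11) = 13
4-0-1: max(11, 6) = 11
Smallest bottleneck: 11.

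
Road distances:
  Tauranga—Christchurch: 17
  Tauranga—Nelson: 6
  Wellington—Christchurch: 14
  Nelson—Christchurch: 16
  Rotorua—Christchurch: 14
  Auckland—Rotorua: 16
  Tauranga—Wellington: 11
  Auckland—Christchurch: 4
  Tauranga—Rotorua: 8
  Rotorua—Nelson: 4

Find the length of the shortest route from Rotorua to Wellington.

19

A few of the Rotorua→Wellington routes:
Rotorua→Christchurch→Wellington: 14 + 14 = 28
Rotorua→Nelson→Christchurch→Wellington: 4 + 16 + 14 = 34
Rotorua→Nelson→Tauranga→Wellington: 4 + 6 + 11 = 21
Rotorua→Tauranga→Wellington: 8 + 11 = 19
Shortest: 19.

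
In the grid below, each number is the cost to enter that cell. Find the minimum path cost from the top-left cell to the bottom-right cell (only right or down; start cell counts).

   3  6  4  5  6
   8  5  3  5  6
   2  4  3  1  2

22

One optimal route is r0c0→r0c1→r0c2→r1c2→r2c2→r2c3→r2c4.
Its cost is 3 + 6 + 4 + 3 + 3 + 1 + 2 = 22.
For comparison, the top-then-right route costs 32.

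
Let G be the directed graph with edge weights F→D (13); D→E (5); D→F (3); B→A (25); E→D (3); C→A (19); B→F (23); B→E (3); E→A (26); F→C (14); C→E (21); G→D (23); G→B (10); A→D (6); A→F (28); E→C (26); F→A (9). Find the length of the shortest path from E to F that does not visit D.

54

Routes from E to F avoiding D:
E-C-A-F: 26 + 19 + 28 = 73
E-A-F: 26 + 28 = 54
Shortest: 54.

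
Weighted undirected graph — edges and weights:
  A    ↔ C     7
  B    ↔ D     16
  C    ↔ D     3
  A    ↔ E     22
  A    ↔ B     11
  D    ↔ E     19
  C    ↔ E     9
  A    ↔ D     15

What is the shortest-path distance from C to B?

18

Checking several routes:
C - A - D - B: 7 + 15 + 16 = 38
C - A - B: 7 + 11 = 18
C - D - A - B: 3 + 15 + 11 = 29
C - D - B: 3 + 16 = 19
Best route has total 18.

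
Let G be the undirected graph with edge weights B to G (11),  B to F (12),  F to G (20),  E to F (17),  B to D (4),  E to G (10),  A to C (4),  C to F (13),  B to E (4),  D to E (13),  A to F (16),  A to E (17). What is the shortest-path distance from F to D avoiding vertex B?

Candidate routes:
F -> A -> E -> D: 16 + 17 + 13 = 46
F -> C -> A -> E -> D: 13 + 4 + 17 + 13 = 47
F -> G -> E -> D: 20 + 10 + 13 = 43
F -> E -> D: 17 + 13 = 30
Shortest: 30.

30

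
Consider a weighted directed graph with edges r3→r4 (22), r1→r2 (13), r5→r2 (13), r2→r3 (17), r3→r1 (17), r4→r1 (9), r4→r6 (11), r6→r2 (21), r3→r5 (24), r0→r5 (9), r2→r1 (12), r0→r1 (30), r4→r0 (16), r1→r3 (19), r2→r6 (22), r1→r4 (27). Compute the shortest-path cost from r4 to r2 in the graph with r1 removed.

32

Paths from r4 to r2 avoiding r1:
r4 → r0 → r5 → r2: 16 + 9 + 13 = 38
r4 → r6 → r2: 11 + 21 = 32
Shortest: 32.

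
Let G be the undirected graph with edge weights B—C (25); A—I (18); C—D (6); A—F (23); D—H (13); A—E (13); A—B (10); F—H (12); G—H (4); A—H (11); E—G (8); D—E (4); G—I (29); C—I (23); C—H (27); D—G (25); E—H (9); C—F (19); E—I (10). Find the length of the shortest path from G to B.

25

A few of the G→B routes:
G -> E -> A -> B: 8 + 13 + 10 = 31
G -> H -> E -> A -> B: 4 + 9 + 13 + 10 = 36
G -> H -> A -> B: 4 + 11 + 10 = 25
The minimum is 25.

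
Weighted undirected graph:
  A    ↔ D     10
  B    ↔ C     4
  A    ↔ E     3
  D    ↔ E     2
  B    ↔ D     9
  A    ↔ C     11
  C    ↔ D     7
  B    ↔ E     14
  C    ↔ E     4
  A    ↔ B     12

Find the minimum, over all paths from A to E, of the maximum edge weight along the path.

3

Checking several routes:
A -> D -> E: max(10, 2) = 10
A -> D -> B -> C -> E: max(10, 9, 4, 4) = 10
A -> D -> C -> E: max(10, 7, 4) = 10
A -> E: max(3) = 3
Best route has worst link 3.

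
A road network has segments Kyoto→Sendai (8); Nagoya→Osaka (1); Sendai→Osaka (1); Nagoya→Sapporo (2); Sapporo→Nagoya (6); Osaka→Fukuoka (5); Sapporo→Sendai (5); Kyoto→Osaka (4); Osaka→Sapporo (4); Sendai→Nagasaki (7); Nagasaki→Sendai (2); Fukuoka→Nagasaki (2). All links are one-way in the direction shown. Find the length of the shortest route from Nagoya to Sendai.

Routes from Nagoya to Sendai:
Nagoya -> Osaka -> Sapporo -> Sendai: 1 + 4 + 5 = 10
Nagoya -> Sapporo -> Sendai: 2 + 5 = 7
Nagoya -> Osaka -> Fukuoka -> Nagasaki -> Sendai: 1 + 5 + 2 + 2 = 10
Shortest: 7.

7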